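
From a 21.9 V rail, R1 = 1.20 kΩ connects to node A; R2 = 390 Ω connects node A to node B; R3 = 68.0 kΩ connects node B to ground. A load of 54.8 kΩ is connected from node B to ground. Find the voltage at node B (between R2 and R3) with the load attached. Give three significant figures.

V ≈ 20.8 V

At node B, R3 is in parallel with the load: R3‖R_L = 30350 Ω.
Below node A the resistance is R2 + (R3‖R_L) = 30740 Ω, so V_A = 21.9 × 30740/31940 = 21.08 V.
Then V_B = V_A × (R3‖R_L)/(R2 + R3‖R_L) = 21.08 × 30350/30740 = 20.8 V.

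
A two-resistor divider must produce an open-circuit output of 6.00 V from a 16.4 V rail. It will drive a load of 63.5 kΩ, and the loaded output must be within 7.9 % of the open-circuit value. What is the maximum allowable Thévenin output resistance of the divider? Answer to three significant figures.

Loading drop = R_th/(R_th + R_L) ≤ 0.0790, so R_th ≤ R_L · ε/(1−ε) = 63.5 kΩ × 0.0790/0.9210 = 5.45 kΩ.
(Any R1, R2 with R2/(R1+R2) = 0.366 and R1‖R2 ≤ 5.45 kΩ will meet the spec.)

R_th ≤ 5.45 kΩ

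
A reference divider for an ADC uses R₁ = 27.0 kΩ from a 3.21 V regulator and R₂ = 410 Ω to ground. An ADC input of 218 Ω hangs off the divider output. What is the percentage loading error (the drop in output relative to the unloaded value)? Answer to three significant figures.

64.9 %

The divider's output (Thévenin) resistance is R₁‖R₂ = 403.9 Ω.
Fractional drop under load = R_th/(R_th + R_L) = 403.9 / (403.9 + 218) = 0.6494.
So the output falls by 64.9 %.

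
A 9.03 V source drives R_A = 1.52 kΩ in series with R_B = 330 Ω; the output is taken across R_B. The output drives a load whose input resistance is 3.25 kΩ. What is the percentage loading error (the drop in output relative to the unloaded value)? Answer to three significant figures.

The divider's output (Thévenin) resistance is R_A‖R_B = 271.1 Ω.
Fractional drop under load = R_th/(R_th + R_L) = 271.1 / (271.1 + 3250) = 0.07700.
So the output falls by 7.70 %.

7.70 %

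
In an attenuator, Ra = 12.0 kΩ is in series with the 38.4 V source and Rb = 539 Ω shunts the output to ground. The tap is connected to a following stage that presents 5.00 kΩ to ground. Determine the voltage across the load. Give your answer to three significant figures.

V_out ≈ 1.50 V

The load sits in parallel with Rb: Rb‖R_L = (539 × 5000) / (539 + 5000) = 486.5 Ω.
V_out = 38.4 × 486.5 / (12000 + 486.5) = 38.4 × 486.5/12490 = 1.50 V.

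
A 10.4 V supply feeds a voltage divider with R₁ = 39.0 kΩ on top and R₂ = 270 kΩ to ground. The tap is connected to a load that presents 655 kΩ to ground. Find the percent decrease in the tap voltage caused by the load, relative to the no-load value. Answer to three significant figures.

The divider's output (Thévenin) resistance is R₁‖R₂ = 34.08 kΩ.
Fractional drop under load = R_th/(R_th + R_L) = 34.08 / (34.08 + 655) = 0.04945.
So the output falls by 4.95 %.

4.95 %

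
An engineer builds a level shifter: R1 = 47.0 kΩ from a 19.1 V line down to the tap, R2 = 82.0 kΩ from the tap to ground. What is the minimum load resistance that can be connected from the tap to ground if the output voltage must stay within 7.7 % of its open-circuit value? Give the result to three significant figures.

R_L(min) ≈ 358 kΩ

Output resistance R_th = R1‖R2 = (47.0 × 82.0)/129.0 = 29.88 kΩ.
The fractional drop is R_th/(R_th + R_L); requiring this ≤ 0.0770 gives R_L ≥ R_th(1/0.0770 − 1) = 29.88 × 11.99 = 358 kΩ.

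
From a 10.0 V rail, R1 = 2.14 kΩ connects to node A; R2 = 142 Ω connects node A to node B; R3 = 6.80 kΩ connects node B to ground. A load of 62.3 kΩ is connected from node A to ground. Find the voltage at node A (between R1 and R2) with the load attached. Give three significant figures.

V ≈ 7.45 V

Below node A the series string R2+R3 = 6942 Ω sits in parallel with the 62300 Ω load: 6246 Ω.
V_A = 10.0 × 6246/(2140 + 6246) = 7.45 V.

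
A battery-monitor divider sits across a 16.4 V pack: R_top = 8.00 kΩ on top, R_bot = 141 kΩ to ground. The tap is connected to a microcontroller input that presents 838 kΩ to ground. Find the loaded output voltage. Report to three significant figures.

The load sits in parallel with R_bot: R_bot‖R_L = (141 × 838) / (141 + 838) = 120.7 kΩ.
V_out = 16.4 × 120.7 / (8.00 + 120.7) = 16.4 × 120.7/128.7 = 15.4 V.
(Unloaded it would have been 15.5 V.)

V_out ≈ 15.4 V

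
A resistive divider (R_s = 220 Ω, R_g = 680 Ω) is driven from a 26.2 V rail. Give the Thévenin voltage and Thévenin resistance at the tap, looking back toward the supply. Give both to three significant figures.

V_th = 19.8 V, R_th = 166 Ω

V_th is the open-circuit tap voltage: 26.2 × 680/(220 + 680) = 19.8 V.
With the supply zeroed, R_s and R_g appear in parallel from the tap: R_th = R_s‖R_g = (220 × 680)/900.0 = 166 Ω.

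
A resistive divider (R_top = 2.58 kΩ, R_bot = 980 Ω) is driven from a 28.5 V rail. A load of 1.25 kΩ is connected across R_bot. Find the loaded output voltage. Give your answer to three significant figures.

V_out ≈ 5.00 V

The load sits in parallel with R_bot: R_bot‖R_L = (980 × 1250) / (980 + 1250) = 549.3 Ω.
V_out = 28.5 × 549.3 / (2580 + 549.3) = 28.5 × 549.3/3129 = 5.00 V.
(Unloaded it would have been 7.85 V.)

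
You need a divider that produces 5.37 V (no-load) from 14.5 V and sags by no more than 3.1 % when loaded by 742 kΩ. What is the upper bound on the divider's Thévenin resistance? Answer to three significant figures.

Loading drop = R_th/(R_th + R_L) ≤ 0.0310, so R_th ≤ R_L · ε/(1−ε) = 742 kΩ × 0.0310/0.9690 = 23.7 kΩ.
(Any R1, R2 with R2/(R1+R2) = 0.370 and R1‖R2 ≤ 23.7 kΩ will meet the spec.)

R_th ≤ 23.7 kΩ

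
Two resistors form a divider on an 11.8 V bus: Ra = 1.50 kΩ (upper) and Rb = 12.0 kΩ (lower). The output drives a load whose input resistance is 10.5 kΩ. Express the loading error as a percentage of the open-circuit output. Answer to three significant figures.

Unloaded V = 11.8 × 12.0/13.50 = 10.489 V.
Loaded: Rb‖R_L = 5.600 kΩ, giving V = 11.8 × 5.600/7.100 = 9.3070 V.
Drop = (10.489 − 9.3070) / 10.489 = 11.3 %.

11.3 %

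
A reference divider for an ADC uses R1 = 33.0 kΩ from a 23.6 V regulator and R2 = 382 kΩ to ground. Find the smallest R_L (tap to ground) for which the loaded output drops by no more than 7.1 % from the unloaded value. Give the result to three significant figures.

Output resistance R_th = R1‖R2 = (33.0 × 382)/415.0 = 30.38 kΩ.
The fractional drop is R_th/(R_th + R_L); requiring this ≤ 0.0710 gives R_L ≥ R_th(1/0.0710 − 1) = 30.38 × 13.08 = 397 kΩ.

R_L(min) ≈ 397 kΩ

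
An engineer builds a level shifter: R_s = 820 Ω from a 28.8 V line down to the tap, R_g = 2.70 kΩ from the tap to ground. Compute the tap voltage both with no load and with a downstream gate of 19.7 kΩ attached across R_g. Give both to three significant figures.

Open-circuit: V = 28.8 × 2700/(820 + 2700) = 22.1 V.
With the load, R_g becomes R_g‖R_L = 2375 Ω, so V = 28.8 × 2375/3195 = 21.4 V.

Unloaded: 22.1 V; loaded: 21.4 V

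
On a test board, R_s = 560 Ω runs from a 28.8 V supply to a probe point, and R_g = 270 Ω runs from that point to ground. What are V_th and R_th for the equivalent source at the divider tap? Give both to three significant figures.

V_th = 9.37 V, R_th = 182 Ω

V_th is the open-circuit tap voltage: 28.8 × 270/(560 + 270) = 9.37 V.
With the supply zeroed, R_s and R_g appear in parallel from the tap: R_th = R_s‖R_g = (560 × 270)/830.0 = 182 Ω.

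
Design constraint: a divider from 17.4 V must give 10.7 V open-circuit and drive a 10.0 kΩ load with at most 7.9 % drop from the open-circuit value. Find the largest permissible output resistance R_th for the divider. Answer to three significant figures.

Loading drop = R_th/(R_th + R_L) ≤ 0.0790, so R_th ≤ R_L · ε/(1−ε) = 10.0 kΩ × 0.0790/0.9210 = 858 Ω.
(Any R1, R2 with R2/(R1+R2) = 0.615 and R1‖R2 ≤ 858 Ω will meet the spec.)

R_th ≤ 858 Ω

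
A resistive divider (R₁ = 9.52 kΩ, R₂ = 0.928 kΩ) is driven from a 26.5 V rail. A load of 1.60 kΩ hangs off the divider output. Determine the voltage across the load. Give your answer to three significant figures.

The load sits in parallel with R₂: R₂‖R_L = (928 × 1600) / (928 + 1600) = 587.3 Ω.
V_out = 26.5 × 587.3 / (9520 + 587.3) = 26.5 × 587.3/10110 = 1.54 V.

V_out ≈ 1.54 V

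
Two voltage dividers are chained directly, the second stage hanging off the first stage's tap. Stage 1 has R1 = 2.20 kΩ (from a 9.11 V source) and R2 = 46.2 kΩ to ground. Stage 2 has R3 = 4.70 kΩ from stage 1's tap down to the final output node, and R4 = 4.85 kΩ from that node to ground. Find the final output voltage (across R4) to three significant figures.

Stage 2 presents R3+R4 = 9.550 kΩ as a load on stage 1's tap.
Stage 1's lower leg becomes R2‖(R3+R4) = 7.914 kΩ, so V_mid = 9.11 × 7.914/10.11 = 7.128 V.
Stage 2 is itself unloaded: V_out = V_mid × R4/(R3+R4) = 7.128 × 4.85/9.550 = 3.62 V.

V_out ≈ 3.62 V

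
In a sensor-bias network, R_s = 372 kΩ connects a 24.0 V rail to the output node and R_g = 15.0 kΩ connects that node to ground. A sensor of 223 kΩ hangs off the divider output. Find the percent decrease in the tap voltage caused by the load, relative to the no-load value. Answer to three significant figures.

The divider's output (Thévenin) resistance is R_s‖R_g = 14.42 kΩ.
Fractional drop under load = R_th/(R_th + R_L) = 14.42 / (14.42 + 223) = 0.06073.
So the output falls by 6.07 %.

6.07 %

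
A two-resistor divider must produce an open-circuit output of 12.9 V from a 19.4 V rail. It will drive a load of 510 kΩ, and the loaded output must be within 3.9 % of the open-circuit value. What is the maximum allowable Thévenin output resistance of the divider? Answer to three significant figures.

Loading drop = R_th/(R_th + R_L) ≤ 0.0390, so R_th ≤ R_L · ε/(1−ε) = 510 kΩ × 0.0390/0.9610 = 20.7 kΩ.
(Any R1, R2 with R2/(R1+R2) = 0.665 and R1‖R2 ≤ 20.7 kΩ will meet the spec.)

R_th ≤ 20.7 kΩ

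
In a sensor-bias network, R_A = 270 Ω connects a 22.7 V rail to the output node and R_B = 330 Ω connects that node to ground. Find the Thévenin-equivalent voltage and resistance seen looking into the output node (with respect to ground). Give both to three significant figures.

V_th is the open-circuit tap voltage: 22.7 × 330/(270 + 330) = 12.5 V.
With the supply zeroed, R_A and R_B appear in parallel from the tap: R_th = R_A‖R_B = (270 × 330)/600.0 = 148 Ω.

V_th = 12.5 V, R_th = 148 Ω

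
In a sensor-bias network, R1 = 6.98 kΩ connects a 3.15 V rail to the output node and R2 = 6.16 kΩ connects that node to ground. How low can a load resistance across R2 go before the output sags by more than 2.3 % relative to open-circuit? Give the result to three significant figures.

R_L(min) ≈ 139 kΩ

Output resistance R_th = R1‖R2 = (6.98 × 6.16)/13.14 = 3.272 kΩ.
The fractional drop is R_th/(R_th + R_L); requiring this ≤ 0.0230 gives R_L ≥ R_th(1/0.0230 − 1) = 3.272 × 42.48 = 139 kΩ.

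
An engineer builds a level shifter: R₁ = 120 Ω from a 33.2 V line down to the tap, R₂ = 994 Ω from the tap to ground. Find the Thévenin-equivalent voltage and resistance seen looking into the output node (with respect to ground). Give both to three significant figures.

V_th = 29.6 V, R_th = 107 Ω

V_th is the open-circuit tap voltage: 33.2 × 994/(120 + 994) = 29.6 V.
With the supply zeroed, R₁ and R₂ appear in parallel from the tap: R_th = R₁‖R₂ = (120 × 994)/1114 = 107 Ω.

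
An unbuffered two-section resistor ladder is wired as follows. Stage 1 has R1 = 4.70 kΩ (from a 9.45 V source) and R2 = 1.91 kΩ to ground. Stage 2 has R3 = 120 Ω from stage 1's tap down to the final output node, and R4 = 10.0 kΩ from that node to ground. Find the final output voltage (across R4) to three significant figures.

Stage 2 presents R3+R4 = 10120 Ω as a load on stage 1's tap.
Stage 1's lower leg becomes R2‖(R3+R4) = 1607 Ω, so V_mid = 9.45 × 1607/6307 = 2.408 V.
Stage 2 is itself unloaded: V_out = V_mid × R4/(R3+R4) = 2.408 × 10000/10120 = 2.38 V.

V_out ≈ 2.38 V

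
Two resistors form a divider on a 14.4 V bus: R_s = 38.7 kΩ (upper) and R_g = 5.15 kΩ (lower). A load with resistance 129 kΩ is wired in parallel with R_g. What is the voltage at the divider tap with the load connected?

V_out ≈ 1.63 V

The load sits in parallel with R_g: R_g‖R_L = (5.15 × 129) / (5.15 + 129) = 4.952 kΩ.
V_out = 14.4 × 4.952 / (38.7 + 4.952) = 14.4 × 4.952/43.65 = 1.63 V.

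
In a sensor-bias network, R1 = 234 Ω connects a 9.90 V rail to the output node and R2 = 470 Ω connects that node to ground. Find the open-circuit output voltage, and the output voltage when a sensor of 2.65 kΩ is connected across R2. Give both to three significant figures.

Unloaded: 6.61 V; loaded: 6.24 V

Open-circuit: V = 9.90 × 470/(234 + 470) = 6.61 V.
With the load, R2 becomes R2‖R_L = 399.2 Ω, so V = 9.90 × 399.2/633.2 = 6.24 V.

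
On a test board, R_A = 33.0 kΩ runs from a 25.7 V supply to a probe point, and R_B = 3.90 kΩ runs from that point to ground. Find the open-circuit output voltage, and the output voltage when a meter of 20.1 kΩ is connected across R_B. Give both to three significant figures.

Unloaded: 2.72 V; loaded: 2.31 V

Open-circuit: V = 25.7 × 3.90/(33.0 + 3.90) = 2.72 V.
With the load, R_B becomes R_B‖R_L = 3.266 kΩ, so V = 25.7 × 3.266/36.27 = 2.31 V.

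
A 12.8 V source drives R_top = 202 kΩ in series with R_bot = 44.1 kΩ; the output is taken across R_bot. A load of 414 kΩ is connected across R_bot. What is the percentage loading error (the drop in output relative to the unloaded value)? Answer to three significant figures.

8.04 %

The divider's output (Thévenin) resistance is R_top‖R_bot = 36.20 kΩ.
Fractional drop under load = R_th/(R_th + R_L) = 36.20 / (36.20 + 414) = 0.08040.
So the output falls by 8.04 %.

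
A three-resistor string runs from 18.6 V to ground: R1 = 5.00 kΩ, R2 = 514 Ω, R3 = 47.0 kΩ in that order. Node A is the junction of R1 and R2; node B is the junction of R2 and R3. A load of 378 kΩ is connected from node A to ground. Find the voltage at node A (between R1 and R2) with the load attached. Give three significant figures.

Below node A the series string R2+R3 = 47510 Ω sits in parallel with the 378000 Ω load: 42210 Ω.
V_A = 18.6 × 42210/(5000 + 42210) = 16.6 V.

V ≈ 16.6 V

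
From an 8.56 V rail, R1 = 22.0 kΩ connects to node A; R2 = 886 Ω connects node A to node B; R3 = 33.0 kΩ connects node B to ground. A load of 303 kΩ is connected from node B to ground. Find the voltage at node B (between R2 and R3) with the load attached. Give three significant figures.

V ≈ 4.84 V

At node B, R3 is in parallel with the load: R3‖R_L = 29760 Ω.
Below node A the resistance is R2 + (R3‖R_L) = 30640 Ω, so V_A = 8.56 × 30640/52640 = 4.983 V.
Then V_B = V_A × (R3‖R_L)/(R2 + R3‖R_L) = 4.983 × 29760/30640 = 4.84 V.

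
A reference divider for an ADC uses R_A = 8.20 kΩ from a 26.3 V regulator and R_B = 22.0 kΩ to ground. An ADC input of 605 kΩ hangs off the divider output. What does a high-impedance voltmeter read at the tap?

V_out ≈ 19.0 V

The load sits in parallel with R_B: R_B‖R_L = (22.0 × 605) / (22.0 + 605) = 21.23 kΩ.
V_out = 26.3 × 21.23 / (8.20 + 21.23) = 26.3 × 21.23/29.43 = 19.0 V.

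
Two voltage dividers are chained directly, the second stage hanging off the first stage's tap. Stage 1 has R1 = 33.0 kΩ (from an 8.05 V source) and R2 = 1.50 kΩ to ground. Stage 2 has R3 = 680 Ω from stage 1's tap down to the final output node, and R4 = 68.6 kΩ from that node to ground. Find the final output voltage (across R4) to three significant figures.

V_out ≈ 0.340 V

Stage 2 presents R3+R4 = 69280 Ω as a load on stage 1's tap.
Stage 1's lower leg becomes R2‖(R3+R4) = 1468 Ω, so V_mid = 8.05 × 1468/34470 = 0.3429 V.
Stage 2 is itself unloaded: V_out = V_mid × R4/(R3+R4) = 0.3429 × 68600/69280 = 0.340 V.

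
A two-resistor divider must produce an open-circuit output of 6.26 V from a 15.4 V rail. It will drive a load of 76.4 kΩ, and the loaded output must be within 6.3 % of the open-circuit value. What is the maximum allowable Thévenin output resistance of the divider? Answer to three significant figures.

Loading drop = R_th/(R_th + R_L) ≤ 0.0630, so R_th ≤ R_L · ε/(1−ε) = 76.4 kΩ × 0.0630/0.9370 = 5.14 kΩ.

R_th ≤ 5.14 kΩ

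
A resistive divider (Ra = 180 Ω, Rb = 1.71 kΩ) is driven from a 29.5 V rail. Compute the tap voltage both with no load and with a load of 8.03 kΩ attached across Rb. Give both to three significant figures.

Open-circuit: V = 29.5 × 1710/(180 + 1710) = 26.7 V.
With the load, Rb becomes Rb‖R_L = 1410 Ω, so V = 29.5 × 1410/1590 = 26.2 V.

Unloaded: 26.7 V; loaded: 26.2 V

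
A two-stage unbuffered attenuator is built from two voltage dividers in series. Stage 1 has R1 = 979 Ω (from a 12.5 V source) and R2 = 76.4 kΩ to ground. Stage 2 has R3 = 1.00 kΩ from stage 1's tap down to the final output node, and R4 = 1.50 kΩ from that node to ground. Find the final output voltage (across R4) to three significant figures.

V_out ≈ 5.34 V

Stage 2 presents R3+R4 = 2500 Ω as a load on stage 1's tap.
Stage 1's lower leg becomes R2‖(R3+R4) = 2421 Ω, so V_mid = 12.5 × 2421/3400 = 8.901 V.
Stage 2 is itself unloaded: V_out = V_mid × R4/(R3+R4) = 8.901 × 1500/2500 = 5.34 V.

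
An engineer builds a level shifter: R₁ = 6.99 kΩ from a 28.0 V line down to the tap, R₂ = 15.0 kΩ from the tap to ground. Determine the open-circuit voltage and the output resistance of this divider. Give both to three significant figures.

V_th is the open-circuit tap voltage: 28.0 × 15.0/(6.99 + 15.0) = 19.1 V.
With the supply zeroed, R₁ and R₂ appear in parallel from the tap: R_th = R₁‖R₂ = (6.99 × 15.0)/21.99 = 4.77 kΩ.

V_th = 19.1 V, R_th = 4.77 kΩ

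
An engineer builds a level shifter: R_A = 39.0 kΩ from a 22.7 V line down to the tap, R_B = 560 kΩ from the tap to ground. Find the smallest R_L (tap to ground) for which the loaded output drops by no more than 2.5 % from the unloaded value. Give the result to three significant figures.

Output resistance R_th = R_A‖R_B = (39.0 × 560)/599.0 = 36.46 kΩ.
The fractional drop is R_th/(R_th + R_L); requiring this ≤ 0.0250 gives R_L ≥ R_th(1/0.0250 − 1) = 36.46 × 39.00 = 1.42 MΩ.

R_L(min) ≈ 1.42 MΩ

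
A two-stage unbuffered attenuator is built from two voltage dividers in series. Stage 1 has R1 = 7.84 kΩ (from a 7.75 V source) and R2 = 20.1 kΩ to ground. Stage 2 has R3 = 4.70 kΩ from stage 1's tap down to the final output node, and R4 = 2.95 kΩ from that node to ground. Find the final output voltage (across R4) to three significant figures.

V_out ≈ 1.24 V

Stage 2 presents R3+R4 = 7.650 kΩ as a load on stage 1's tap.
Stage 1's lower leg becomes R2‖(R3+R4) = 5.541 kΩ, so V_mid = 7.75 × 5.541/13.38 = 3.209 V.
Stage 2 is itself unloaded: V_out = V_mid × R4/(R3+R4) = 3.209 × 2.95/7.650 = 1.24 V.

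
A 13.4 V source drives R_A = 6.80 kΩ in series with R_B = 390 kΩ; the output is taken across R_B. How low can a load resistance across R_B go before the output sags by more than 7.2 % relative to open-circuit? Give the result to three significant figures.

R_L(min) ≈ 86.1 kΩ

Output resistance R_th = R_A‖R_B = (6.80 × 390)/396.8 = 6.683 kΩ.
The fractional drop is R_th/(R_th + R_L); requiring this ≤ 0.0720 gives R_L ≥ R_th(1/0.0720 − 1) = 6.683 × 12.89 = 86.1 kΩ.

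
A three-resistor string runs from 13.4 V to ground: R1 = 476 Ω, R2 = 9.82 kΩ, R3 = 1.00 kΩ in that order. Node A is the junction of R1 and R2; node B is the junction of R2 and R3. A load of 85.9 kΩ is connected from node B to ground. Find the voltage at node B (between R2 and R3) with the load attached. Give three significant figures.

At node B, R3 is in parallel with the load: R3‖R_L = 988.5 Ω.
Below node A the resistance is R2 + (R3‖R_L) = 10810 Ω, so V_A = 13.4 × 10810/11280 = 12.83 V.
Then V_B = V_A × (R3‖R_L)/(R2 + R3‖R_L) = 12.83 × 988.5/10810 = 1.17 V.

V ≈ 1.17 V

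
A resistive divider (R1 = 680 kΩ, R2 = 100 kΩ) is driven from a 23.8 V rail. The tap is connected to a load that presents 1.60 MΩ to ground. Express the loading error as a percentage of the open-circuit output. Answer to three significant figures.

The divider's output (Thévenin) resistance is R1‖R2 = 87.18 kΩ.
Fractional drop under load = R_th/(R_th + R_L) = 87.18 / (87.18 + 1600) = 0.05167.
So the output falls by 5.17 %.

5.17 %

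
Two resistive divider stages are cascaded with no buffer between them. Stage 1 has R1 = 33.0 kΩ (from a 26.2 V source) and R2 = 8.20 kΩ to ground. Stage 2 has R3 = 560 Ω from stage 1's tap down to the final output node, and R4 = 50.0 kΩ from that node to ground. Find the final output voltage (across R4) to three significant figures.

Stage 2 presents R3+R4 = 50560 Ω as a load on stage 1's tap.
Stage 1's lower leg becomes R2‖(R3+R4) = 7056 Ω, so V_mid = 26.2 × 7056/40060 = 4.615 V.
Stage 2 is itself unloaded: V_out = V_mid × R4/(R3+R4) = 4.615 × 50000/50560 = 4.56 V.

V_out ≈ 4.56 V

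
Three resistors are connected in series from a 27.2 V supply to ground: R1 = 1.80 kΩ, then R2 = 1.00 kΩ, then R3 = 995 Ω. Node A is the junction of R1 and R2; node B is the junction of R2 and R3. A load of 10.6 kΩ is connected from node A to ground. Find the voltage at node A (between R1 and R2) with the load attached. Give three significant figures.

Below node A the series string R2+R3 = 1995 Ω sits in parallel with the 10600 Ω load: 1679 Ω.
V_A = 27.2 × 1679/(1800 + 1679) = 13.1 V.

V ≈ 13.1 V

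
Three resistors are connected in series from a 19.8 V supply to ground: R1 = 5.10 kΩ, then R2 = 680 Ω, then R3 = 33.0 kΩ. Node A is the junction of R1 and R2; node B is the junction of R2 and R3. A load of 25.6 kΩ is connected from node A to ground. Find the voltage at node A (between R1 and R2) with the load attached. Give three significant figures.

V ≈ 14.7 V

Below node A the series string R2+R3 = 33680 Ω sits in parallel with the 25600 Ω load: 14540 Ω.
V_A = 19.8 × 14540/(5100 + 14540) = 14.7 V.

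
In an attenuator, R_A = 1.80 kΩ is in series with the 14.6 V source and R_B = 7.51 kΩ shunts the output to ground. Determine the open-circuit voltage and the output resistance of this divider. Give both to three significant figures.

V_th is the open-circuit tap voltage: 14.6 × 7.51/(1.80 + 7.51) = 11.8 V.
With the supply zeroed, R_A and R_B appear in parallel from the tap: R_th = R_A‖R_B = (1.80 × 7.51)/9.310 = 1.45 kΩ.

V_th = 11.8 V, R_th = 1.45 kΩ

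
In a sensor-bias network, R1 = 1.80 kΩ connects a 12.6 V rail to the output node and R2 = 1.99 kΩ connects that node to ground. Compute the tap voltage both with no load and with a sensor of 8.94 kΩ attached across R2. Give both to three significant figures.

Unloaded: 6.62 V; loaded: 5.98 V

Open-circuit: V = 12.6 × 1.99/(1.80 + 1.99) = 6.62 V.
With the load, R2 becomes R2‖R_L = 1.628 kΩ, so V = 12.6 × 1.628/3.428 = 5.98 V.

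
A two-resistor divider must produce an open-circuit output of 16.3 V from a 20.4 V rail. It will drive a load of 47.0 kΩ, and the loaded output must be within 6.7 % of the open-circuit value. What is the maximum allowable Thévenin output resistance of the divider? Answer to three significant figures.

R_th ≤ 3.38 kΩ

Loading drop = R_th/(R_th + R_L) ≤ 0.0670, so R_th ≤ R_L · ε/(1−ε) = 47.0 kΩ × 0.0670/0.9330 = 3.38 kΩ.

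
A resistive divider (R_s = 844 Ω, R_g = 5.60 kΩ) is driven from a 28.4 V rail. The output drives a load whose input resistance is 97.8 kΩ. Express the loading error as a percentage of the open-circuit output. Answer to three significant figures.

0.744 %

The divider's output (Thévenin) resistance is R_s‖R_g = 733.5 Ω.
Fractional drop under load = R_th/(R_th + R_L) = 733.5 / (733.5 + 97800) = 0.007444.
So the output falls by 0.744 %.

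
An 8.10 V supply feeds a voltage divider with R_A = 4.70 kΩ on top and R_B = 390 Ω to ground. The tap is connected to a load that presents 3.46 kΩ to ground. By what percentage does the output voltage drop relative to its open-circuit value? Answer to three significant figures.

9.43 %

Unloaded V = 8.10 × 390/5090 = 0.62063 V.
Loaded: R_B‖R_L = 350.5 Ω, giving V = 8.10 × 350.5/5050 = 0.56212 V.
Drop = (0.62063 − 0.56212) / 0.62063 = 9.43 %.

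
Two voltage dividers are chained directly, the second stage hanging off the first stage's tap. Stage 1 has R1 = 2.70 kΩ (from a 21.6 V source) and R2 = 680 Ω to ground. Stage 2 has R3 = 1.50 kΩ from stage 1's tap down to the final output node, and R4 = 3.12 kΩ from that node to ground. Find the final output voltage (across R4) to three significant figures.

V_out ≈ 2.63 V

Stage 2 presents R3+R4 = 4620 Ω as a load on stage 1's tap.
Stage 1's lower leg becomes R2‖(R3+R4) = 592.8 Ω, so V_mid = 21.6 × 592.8/3293 = 3.888 V.
Stage 2 is itself unloaded: V_out = V_mid × R4/(R3+R4) = 3.888 × 3120/4620 = 2.63 V.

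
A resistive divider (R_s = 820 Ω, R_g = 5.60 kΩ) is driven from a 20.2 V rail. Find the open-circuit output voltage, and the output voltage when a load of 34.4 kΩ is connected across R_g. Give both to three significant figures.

Unloaded: 17.6 V; loaded: 17.3 V

Open-circuit: V = 20.2 × 5600/(820 + 5600) = 17.6 V.
With the load, R_g becomes R_g‖R_L = 4816 Ω, so V = 20.2 × 4816/5636 = 17.3 V.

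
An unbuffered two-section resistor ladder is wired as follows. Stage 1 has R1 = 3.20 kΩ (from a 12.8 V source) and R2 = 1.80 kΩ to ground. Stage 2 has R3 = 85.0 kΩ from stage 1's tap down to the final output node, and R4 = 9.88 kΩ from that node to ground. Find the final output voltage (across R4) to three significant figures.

V_out ≈ 0.474 V

Stage 2 presents R3+R4 = 94.88 kΩ as a load on stage 1's tap.
Stage 1's lower leg becomes R2‖(R3+R4) = 1.766 kΩ, so V_mid = 12.8 × 1.766/4.966 = 4.553 V.
Stage 2 is itself unloaded: V_out = V_mid × R4/(R3+R4) = 4.553 × 9.88/94.88 = 0.474 V.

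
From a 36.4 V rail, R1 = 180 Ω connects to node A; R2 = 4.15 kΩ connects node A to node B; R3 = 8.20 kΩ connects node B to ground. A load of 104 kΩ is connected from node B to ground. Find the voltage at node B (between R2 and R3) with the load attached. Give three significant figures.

V ≈ 23.2 V

At node B, R3 is in parallel with the load: R3‖R_L = 7601 Ω.
Below node A the resistance is R2 + (R3‖R_L) = 11750 Ω, so V_A = 36.4 × 11750/11930 = 35.85 V.
Then V_B = V_A × (R3‖R_L)/(R2 + R3‖R_L) = 35.85 × 7601/11750 = 23.2 V.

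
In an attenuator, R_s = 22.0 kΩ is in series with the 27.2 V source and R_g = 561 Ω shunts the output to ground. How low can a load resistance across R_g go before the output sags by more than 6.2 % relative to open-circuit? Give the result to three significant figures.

R_L(min) ≈ 8.28 kΩ

Output resistance R_th = R_s‖R_g = (22000 × 561)/22560 = 547.1 Ω.
The fractional drop is R_th/(R_th + R_L); requiring this ≤ 0.0620 gives R_L ≥ R_th(1/0.0620 − 1) = 547.1 × 15.13 = 8.28 kΩ.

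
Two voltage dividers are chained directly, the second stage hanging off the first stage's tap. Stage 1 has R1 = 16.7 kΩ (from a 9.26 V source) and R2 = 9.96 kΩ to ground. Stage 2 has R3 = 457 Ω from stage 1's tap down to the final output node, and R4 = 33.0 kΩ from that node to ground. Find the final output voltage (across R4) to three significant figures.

Stage 2 presents R3+R4 = 33460 Ω as a load on stage 1's tap.
Stage 1's lower leg becomes R2‖(R3+R4) = 7675 Ω, so V_mid = 9.26 × 7675/24380 = 2.916 V.
Stage 2 is itself unloaded: V_out = V_mid × R4/(R3+R4) = 2.916 × 33000/33460 = 2.88 V.

V_out ≈ 2.88 V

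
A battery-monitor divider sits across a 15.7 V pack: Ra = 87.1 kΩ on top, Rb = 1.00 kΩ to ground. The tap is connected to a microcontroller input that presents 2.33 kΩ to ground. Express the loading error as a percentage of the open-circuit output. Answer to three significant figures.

29.8 %

Unloaded V = 15.7 × 1.00/88.10 = 0.1782 V.
Loaded: Rb‖R_L = 0.6997 kΩ, giving V = 15.7 × 0.6997/87.80 = 0.1251 V.
Drop = (0.1782 − 0.1251) / 0.1782 = 29.8 %.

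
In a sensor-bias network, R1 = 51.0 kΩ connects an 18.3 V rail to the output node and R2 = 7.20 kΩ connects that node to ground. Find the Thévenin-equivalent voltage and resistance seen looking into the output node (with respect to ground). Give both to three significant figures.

V_th is the open-circuit tap voltage: 18.3 × 7.20/(51.0 + 7.20) = 2.26 V.
With the supply zeroed, R1 and R2 appear in parallel from the tap: R_th = R1‖R2 = (51.0 × 7.20)/58.20 = 6.31 kΩ.

V_th = 2.26 V, R_th = 6.31 kΩ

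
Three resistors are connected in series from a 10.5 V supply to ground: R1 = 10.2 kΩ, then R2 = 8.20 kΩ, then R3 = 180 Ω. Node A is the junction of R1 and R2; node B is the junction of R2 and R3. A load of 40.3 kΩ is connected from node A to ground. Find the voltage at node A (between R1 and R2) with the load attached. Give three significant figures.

V ≈ 4.25 V

Below node A the series string R2+R3 = 8380 Ω sits in parallel with the 40300 Ω load: 6937 Ω.
V_A = 10.5 × 6937/(10200 + 6937) = 4.25 V.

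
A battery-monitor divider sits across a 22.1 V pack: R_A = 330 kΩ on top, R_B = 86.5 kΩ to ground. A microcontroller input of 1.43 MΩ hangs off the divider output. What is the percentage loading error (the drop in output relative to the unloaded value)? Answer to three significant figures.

4.57 %

The divider's output (Thévenin) resistance is R_A‖R_B = 68.54 kΩ.
Fractional drop under load = R_th/(R_th + R_L) = 68.54 / (68.54 + 1430) = 0.04573.
So the output falls by 4.57 %.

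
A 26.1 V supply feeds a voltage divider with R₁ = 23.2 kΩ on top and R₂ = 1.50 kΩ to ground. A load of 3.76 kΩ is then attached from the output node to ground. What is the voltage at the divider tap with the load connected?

V_out ≈ 1.15 V

The load sits in parallel with R₂: R₂‖R_L = (1.50 × 3.76) / (1.50 + 3.76) = 1.072 kΩ.
V_out = 26.1 × 1.072 / (23.2 + 1.072) = 26.1 × 1.072/24.27 = 1.15 V.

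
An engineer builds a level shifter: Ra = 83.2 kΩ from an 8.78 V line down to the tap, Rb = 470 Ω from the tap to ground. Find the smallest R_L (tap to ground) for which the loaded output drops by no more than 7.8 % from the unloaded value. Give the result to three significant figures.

Output resistance R_th = Ra‖Rb = (83200 × 470)/83670 = 467.4 Ω.
The fractional drop is R_th/(R_th + R_L); requiring this ≤ 0.0780 gives R_L ≥ R_th(1/0.0780 − 1) = 467.4 × 11.82 = 5.52 kΩ.

R_L(min) ≈ 5.52 kΩ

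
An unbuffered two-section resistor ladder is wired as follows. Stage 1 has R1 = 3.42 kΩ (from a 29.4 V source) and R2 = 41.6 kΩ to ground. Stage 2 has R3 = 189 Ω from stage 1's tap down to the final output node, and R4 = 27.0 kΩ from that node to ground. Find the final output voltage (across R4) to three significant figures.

Stage 2 presents R3+R4 = 27190 Ω as a load on stage 1's tap.
Stage 1's lower leg becomes R2‖(R3+R4) = 16440 Ω, so V_mid = 29.4 × 16440/19860 = 24.34 V.
Stage 2 is itself unloaded: V_out = V_mid × R4/(R3+R4) = 24.34 × 27000/27190 = 24.2 V.

V_out ≈ 24.2 V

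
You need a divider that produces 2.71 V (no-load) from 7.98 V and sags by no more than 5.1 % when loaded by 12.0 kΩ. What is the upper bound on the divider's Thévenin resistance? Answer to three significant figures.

R_th ≤ 645 Ω

Loading drop = R_th/(R_th + R_L) ≤ 0.0510, so R_th ≤ R_L · ε/(1−ε) = 12.0 kΩ × 0.0510/0.9490 = 645 Ω.
(Any R1, R2 with R2/(R1+R2) = 0.340 and R1‖R2 ≤ 645 Ω will meet the spec.)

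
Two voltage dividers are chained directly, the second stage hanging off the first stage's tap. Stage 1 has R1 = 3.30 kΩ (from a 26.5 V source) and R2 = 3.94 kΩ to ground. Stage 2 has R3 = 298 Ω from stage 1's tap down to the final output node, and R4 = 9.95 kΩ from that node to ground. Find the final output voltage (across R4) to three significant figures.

V_out ≈ 11.9 V

Stage 2 presents R3+R4 = 10250 Ω as a load on stage 1's tap.
Stage 1's lower leg becomes R2‖(R3+R4) = 2846 Ω, so V_mid = 26.5 × 2846/6146 = 12.27 V.
Stage 2 is itself unloaded: V_out = V_mid × R4/(R3+R4) = 12.27 × 9950/10250 = 11.9 V.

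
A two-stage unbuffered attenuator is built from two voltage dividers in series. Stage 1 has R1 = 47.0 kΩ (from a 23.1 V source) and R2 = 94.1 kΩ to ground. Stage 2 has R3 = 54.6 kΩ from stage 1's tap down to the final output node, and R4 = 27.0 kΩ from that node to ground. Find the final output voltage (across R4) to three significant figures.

Stage 2 presents R3+R4 = 81.60 kΩ as a load on stage 1's tap.
Stage 1's lower leg becomes R2‖(R3+R4) = 43.70 kΩ, so V_mid = 23.1 × 43.70/90.70 = 11.13 V.
Stage 2 is itself unloaded: V_out = V_mid × R4/(R3+R4) = 11.13 × 27.0/81.60 = 3.68 V.

V_out ≈ 3.68 V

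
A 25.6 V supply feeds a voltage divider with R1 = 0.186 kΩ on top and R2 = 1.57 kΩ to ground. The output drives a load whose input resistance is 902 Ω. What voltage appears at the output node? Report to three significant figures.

V_out ≈ 19.3 V

The load sits in parallel with R2: R2‖R_L = (1570 × 902) / (1570 + 902) = 572.9 Ω.
V_out = 25.6 × 572.9 / (186 + 572.9) = 25.6 × 572.9/758.9 = 19.3 V.
(Unloaded it would have been 22.9 V.)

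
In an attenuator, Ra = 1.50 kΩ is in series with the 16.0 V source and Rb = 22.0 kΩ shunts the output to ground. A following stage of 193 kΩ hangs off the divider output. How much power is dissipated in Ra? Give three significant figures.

Total resistance from the source is Ra + (Rb‖R_L) = 21.25 kΩ, so I = 16.0/21.25 kΩ = 0.7530 mA.
P = I²·Ra = (0.7530 mA)² × 1.50 kΩ = 0.850 mW.

P ≈ 0.850 mW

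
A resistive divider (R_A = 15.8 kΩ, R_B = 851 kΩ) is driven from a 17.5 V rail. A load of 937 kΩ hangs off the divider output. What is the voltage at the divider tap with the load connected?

The load sits in parallel with R_B: R_B‖R_L = (851 × 937) / (851 + 937) = 446.0 kΩ.
V_out = 17.5 × 446.0 / (15.8 + 446.0) = 17.5 × 446.0/461.8 = 16.9 V.

V_out ≈ 16.9 V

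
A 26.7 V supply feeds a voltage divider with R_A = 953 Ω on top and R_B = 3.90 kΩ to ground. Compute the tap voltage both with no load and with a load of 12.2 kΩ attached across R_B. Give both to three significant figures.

Open-circuit: V = 26.7 × 3900/(953 + 3900) = 21.5 V.
With the load, R_B becomes R_B‖R_L = 2955 Ω, so V = 26.7 × 2955/3908 = 20.2 V.

Unloaded: 21.5 V; loaded: 20.2 V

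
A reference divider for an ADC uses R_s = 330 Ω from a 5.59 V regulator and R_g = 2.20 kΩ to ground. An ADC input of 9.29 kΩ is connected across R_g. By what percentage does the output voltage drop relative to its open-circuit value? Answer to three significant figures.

The divider's output (Thévenin) resistance is R_s‖R_g = 287.0 Ω.
Fractional drop under load = R_th/(R_th + R_L) = 287.0 / (287.0 + 9290) = 0.02996.
So the output falls by 3.00 %.

3.00 %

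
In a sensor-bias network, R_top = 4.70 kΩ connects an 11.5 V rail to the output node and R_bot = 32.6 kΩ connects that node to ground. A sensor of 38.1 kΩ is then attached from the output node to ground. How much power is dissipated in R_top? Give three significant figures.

Total resistance from the source is R_top + (R_bot‖R_L) = 22.27 kΩ, so I = 11.5/22.27 kΩ = 0.5164 mA.
P = I²·R_top = (0.5164 mA)² × 4.70 kΩ = 1.25 mW.

P ≈ 1.25 mW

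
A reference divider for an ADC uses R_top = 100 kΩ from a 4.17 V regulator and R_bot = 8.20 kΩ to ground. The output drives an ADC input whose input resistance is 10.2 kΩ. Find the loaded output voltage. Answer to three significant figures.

The load sits in parallel with R_bot: R_bot‖R_L = (8.20 × 10.2) / (8.20 + 10.2) = 4.546 kΩ.
V_out = 4.17 × 4.546 / (100 + 4.546) = 4.17 × 4.546/104.5 = 0.181 V.

V_out ≈ 0.181 V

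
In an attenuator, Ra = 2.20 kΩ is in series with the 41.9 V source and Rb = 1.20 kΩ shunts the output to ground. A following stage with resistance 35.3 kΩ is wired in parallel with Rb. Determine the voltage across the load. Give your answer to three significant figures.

The load sits in parallel with Rb: Rb‖R_L = (1.20 × 35.3) / (1.20 + 35.3) = 1.161 kΩ.
V_out = 41.9 × 1.161 / (2.20 + 1.161) = 41.9 × 1.161/3.361 = 14.5 V.

V_out ≈ 14.5 V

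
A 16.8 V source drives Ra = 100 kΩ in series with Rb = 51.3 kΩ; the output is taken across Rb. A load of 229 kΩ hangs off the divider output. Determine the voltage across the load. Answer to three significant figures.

V_out ≈ 4.96 V

The load sits in parallel with Rb: Rb‖R_L = (51.3 × 229) / (51.3 + 229) = 41.91 kΩ.
V_out = 16.8 × 41.91 / (100 + 41.91) = 16.8 × 41.91/141.9 = 4.96 V.
(Unloaded it would have been 5.70 V.)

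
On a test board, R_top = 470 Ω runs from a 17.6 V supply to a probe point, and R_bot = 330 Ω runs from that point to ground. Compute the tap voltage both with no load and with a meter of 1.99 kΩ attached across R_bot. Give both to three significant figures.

Unloaded: 7.26 V; loaded: 6.62 V

Open-circuit: V = 17.6 × 330/(470 + 330) = 7.26 V.
With the load, R_bot becomes R_bot‖R_L = 283.1 Ω, so V = 17.6 × 283.1/753.1 = 6.62 V.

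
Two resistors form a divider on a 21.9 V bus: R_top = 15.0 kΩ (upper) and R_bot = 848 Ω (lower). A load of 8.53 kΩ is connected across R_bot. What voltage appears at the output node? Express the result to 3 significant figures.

The load sits in parallel with R_bot: R_bot‖R_L = (848 × 8530) / (848 + 8530) = 771.3 Ω.
V_out = 21.9 × 771.3 / (15000 + 771.3) = 21.9 × 771.3/15770 = 1.07 V.

V_out ≈ 1.07 V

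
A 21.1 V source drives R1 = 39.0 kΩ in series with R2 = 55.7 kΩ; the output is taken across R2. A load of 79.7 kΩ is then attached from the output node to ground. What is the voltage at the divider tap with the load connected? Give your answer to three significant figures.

The load sits in parallel with R2: R2‖R_L = (55.7 × 79.7) / (55.7 + 79.7) = 32.79 kΩ.
V_out = 21.1 × 32.79 / (39.0 + 32.79) = 21.1 × 32.79/71.79 = 9.64 V.
(Unloaded it would have been 12.4 V.)

V_out ≈ 9.64 V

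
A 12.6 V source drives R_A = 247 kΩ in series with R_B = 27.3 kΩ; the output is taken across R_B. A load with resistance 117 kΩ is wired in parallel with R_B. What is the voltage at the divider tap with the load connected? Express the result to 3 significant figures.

V_out ≈ 1.04 V

The load sits in parallel with R_B: R_B‖R_L = (27.3 × 117) / (27.3 + 117) = 22.14 kΩ.
V_out = 12.6 × 22.14 / (247 + 22.14) = 12.6 × 22.14/269.1 = 1.04 V.
(Unloaded it would have been 1.25 V.)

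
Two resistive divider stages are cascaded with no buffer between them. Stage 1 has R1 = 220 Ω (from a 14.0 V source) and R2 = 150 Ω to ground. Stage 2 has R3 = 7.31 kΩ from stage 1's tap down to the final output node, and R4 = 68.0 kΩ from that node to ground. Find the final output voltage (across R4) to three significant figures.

Stage 2 presents R3+R4 = 75310 Ω as a load on stage 1's tap.
Stage 1's lower leg becomes R2‖(R3+R4) = 149.7 Ω, so V_mid = 14.0 × 149.7/369.7 = 5.669 V.
Stage 2 is itself unloaded: V_out = V_mid × R4/(R3+R4) = 5.669 × 68000/75310 = 5.12 V.

V_out ≈ 5.12 V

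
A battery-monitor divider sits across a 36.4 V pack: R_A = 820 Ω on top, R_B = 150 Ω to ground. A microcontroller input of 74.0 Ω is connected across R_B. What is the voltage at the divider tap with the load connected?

V_out ≈ 2.07 V

The load sits in parallel with R_B: R_B‖R_L = (150 × 74.0) / (150 + 74.0) = 49.55 Ω.
V_out = 36.4 × 49.55 / (820 + 49.55) = 36.4 × 49.55/869.6 = 2.07 V.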